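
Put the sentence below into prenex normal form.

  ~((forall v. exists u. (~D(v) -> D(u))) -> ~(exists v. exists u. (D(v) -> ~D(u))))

Rewrite implications/biconditionals: A → B as ¬A ∨ B.
  ~(~(forall v. exists u. (~~D(v) | D(u))) | ~(exists v. exists u. (~D(v) | ~D(u))))
Drive negations inward (¬∀x A ≡ ∃x ¬A, ¬∃x A ≡ ∀x ¬A, De Morgan for ∧/∨):
  (forall v. exists u. (D(v) | D(u))) & (exists v. exists u. (~D(v) | ~D(u)))
Rename bound variables to avoid capture: v↦x1, u↦s.
  (forall v. exists u. (D(v) | D(u))) & (exists x1. exists s. (~D(x1) | ~D(s)))
Finally move all quantifiers to the prefix:
  forall v. exists u. exists x1. exists s. ((D(v) | D(u)) & (~D(x1) | ~D(s)))

forall v. exists u. exists x1. exists s. ((D(v) | D(u)) & (~D(x1) | ~D(s)))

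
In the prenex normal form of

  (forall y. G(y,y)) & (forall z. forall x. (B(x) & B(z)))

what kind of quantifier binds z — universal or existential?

universal

All bound variables are already distinct, so no renaming is needed.
Extract every quantifier outward, since the variables are now distinct and don't occur free across branches:
  forall y. forall z. forall x. (G(y,y) & B(x) & B(z))
The quantifier forall z sits under an even number of negations, so it remains universal.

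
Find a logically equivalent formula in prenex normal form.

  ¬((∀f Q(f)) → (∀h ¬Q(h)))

∀f ∃h (Q(f) ∧ Q(h))

Eliminate → and ↔ using ¬ and ∨.
  ¬(¬(∀f Q(f)) ∨ (∀h ¬Q(h)))
Push ¬ through the quantifiers and connectives to reach negation normal form:
  (∀f Q(f)) ∧ (∃h Q(h))
Pull the quantifiers to the front (each side's bound variable is not free in the other side):
  ∀f ∃h (Q(f) ∧ Q(h))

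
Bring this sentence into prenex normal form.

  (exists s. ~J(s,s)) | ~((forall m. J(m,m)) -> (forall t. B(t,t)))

Eliminate → and ↔ using ¬ and ∨.
  (exists s. ~J(s,s)) | ~(~(forall m. J(m,m)) | (forall t. B(t,t)))
Drive negations inward (¬∀x A ≡ ∃x ¬A, ¬∃x A ≡ ∀x ¬A, De Morgan for ∧/∨):
  (exists s. ~J(s,s)) | (forall m. J(m,m)) & (exists t. ~B(t,t))
All bound variables are already distinct, so no renaming is needed.
Extract every quantifier outward, since the variables are now distinct and don't occur free across branches:
  exists s. forall m. exists t. (~J(s,s) | J(m,m) & ~B(t,t))

exists s. forall m. exists t. (~J(s,s) | J(m,m) & ~B(t,t))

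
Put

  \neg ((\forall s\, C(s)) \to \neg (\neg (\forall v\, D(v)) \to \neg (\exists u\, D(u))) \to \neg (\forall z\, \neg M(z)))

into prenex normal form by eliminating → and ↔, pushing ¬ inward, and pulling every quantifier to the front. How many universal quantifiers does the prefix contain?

Rewrite implications/biconditionals: A → B as ¬A ∨ B.
  \neg (\neg (\forall s\, C(s)) \lor \neg \neg (\neg \neg (\forall v\, D(v)) \lor \neg (\exists u\, D(u))) \lor \neg (\forall z\, \neg M(z)))
Push ¬ through the quantifiers and connectives to reach negation normal form:
  (\forall s\, C(s)) \land (\exists v\, \neg D(v)) \land (\exists u\, D(u)) \land (\forall z\, \neg M(z))
All bound variables are already distinct, so no renaming is needed.
Extract every quantifier outward, since the variables are now distinct and don't occur free across branches:
  \forall s\, \exists v\, \exists u\, \forall z\, (C(s) \land \neg D(v) \land D(u) \land \neg M(z))
The prefix is \forall s \exists v \exists u \forall z: 2 universal, 2 existential.

2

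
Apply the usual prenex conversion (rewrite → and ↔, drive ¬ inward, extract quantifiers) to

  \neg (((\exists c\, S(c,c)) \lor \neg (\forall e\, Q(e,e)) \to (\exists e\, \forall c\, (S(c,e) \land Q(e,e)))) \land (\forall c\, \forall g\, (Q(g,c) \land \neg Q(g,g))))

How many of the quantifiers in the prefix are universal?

Rewrite implications/biconditionals: A → B as ¬A ∨ B.
  \neg ((\neg ((\exists c\, S(c,c)) \lor \neg (\forall e\, Q(e,e))) \lor (\exists e\, \forall c\, (S(c,e) \land Q(e,e)))) \land (\forall c\, \forall g\, (Q(g,c) \land \neg Q(g,g))))
Move each ¬ inward, flipping quantifiers it crosses:
  ((\exists c\, S(c,c)) \lor (\exists e\, \neg Q(e,e))) \land (\forall e\, \exists c\, (\neg S(c,e) \lor \neg Q(e,e))) \lor (\exists c\, \exists g\, (\neg Q(g,c) \lor Q(g,g)))
Rename bound variables to avoid capture: e↦z, c↦q, c↦t.
  ((\exists c\, S(c,c)) \lor (\exists e\, \neg Q(e,e))) \land (\forall z\, \exists q\, (\neg S(q,z) \lor \neg Q(z,z))) \lor (\exists t\, \exists g\, (\neg Q(g,t) \lor Q(g,g)))
Extract every quantifier outward, since the variables are now distinct and don't occur free across branches:
  \exists c\, \exists e\, \forall z\, \exists q\, \exists t\, \exists g\, ((S(c,c) \lor \neg Q(e,e)) \land (\neg S(q,z) \lor \neg Q(z,z)) \lor \neg Q(g,t) \lor Q(g,g))
The prefix is \exists c \exists e \forall z \exists q \exists t \exists g: 1 universal, 5 existential.

1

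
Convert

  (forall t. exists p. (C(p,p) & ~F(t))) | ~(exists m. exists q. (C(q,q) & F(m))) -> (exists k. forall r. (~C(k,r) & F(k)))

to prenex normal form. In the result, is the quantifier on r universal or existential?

Eliminate → and ↔ using ¬ and ∨.
  ~((forall t. exists p. (C(p,p) & ~F(t))) | ~(exists m. exists q. (C(q,q) & F(m)))) | (exists k. forall r. (~C(k,r) & F(k)))
Move each ¬ inward, flipping quantifiers it crosses:
  (exists t. forall p. (~C(p,p) | F(t))) & (exists m. exists q. (C(q,q) & F(m))) | (exists k. forall r. (~C(k,r) & F(k)))
Finally move all quantifiers to the prefix:
  exists t. forall p. exists m. exists q. exists k. forall r. ((~C(p,p) | F(t)) & C(q,q) & F(m) | ~C(k,r) & F(k))
The quantifier forall r sits under an even number of negations (counting the antecedent side of each →), so it remains universal.

universal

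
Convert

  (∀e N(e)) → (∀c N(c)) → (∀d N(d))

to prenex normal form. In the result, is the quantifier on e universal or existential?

Eliminate → and ↔ using ¬ and ∨.
  ¬(∀e N(e)) ∨ ¬(∀c N(c)) ∨ (∀d N(d))
Push ¬ through the quantifiers and connectives to reach negation normal form:
  (∃e ¬N(e)) ∨ (∃c ¬N(c)) ∨ (∀d N(d))
All bound variables are already distinct, so no renaming is needed.
Extract every quantifier outward, since the variables are now distinct and don't occur free across branches:
  ∃e ∃c ∀d (¬N(e) ∨ ¬N(c) ∨ N(d))
The quantifier ∀e sits under an odd number of negations (counting the antecedent side of each →), so it flips to ∃e.

existential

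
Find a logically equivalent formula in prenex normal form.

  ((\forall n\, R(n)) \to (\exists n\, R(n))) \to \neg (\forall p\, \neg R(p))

Rewrite implications/biconditionals: A → B as ¬A ∨ B.
  \neg (\neg (\forall n\, R(n)) \lor (\exists n\, R(n))) \lor \neg (\forall p\, \neg R(p))
Drive negations inward (¬∀x A ≡ ∃x ¬A, ¬∃x A ≡ ∀x ¬A, De Morgan for ∧/∨):
  (\forall n\, R(n)) \land (\forall n\, \neg R(n)) \lor (\exists p\, R(p))
Rename bound variables to avoid capture: n↦w1.
  (\forall n\, R(n)) \land (\forall w1\, \neg R(w1)) \lor (\exists p\, R(p))
Extract every quantifier outward, since the variables are now distinct and don't occur free across branches:
  \forall n\, \forall w1\, \exists p\, (R(n) \land \neg R(w1) \lor R(p))

\forall n\, \forall w1\, \exists p\, (R(n) \land \neg R(w1) \lor R(p))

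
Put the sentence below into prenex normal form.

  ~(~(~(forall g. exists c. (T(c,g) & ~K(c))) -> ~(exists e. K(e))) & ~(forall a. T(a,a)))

forall g. exists c. forall e. forall a. (T(c,g) & ~K(c) | ~K(e) | T(a,a))

First replace A → B with ¬A ∨ B.
  ~(~(~~(forall g. exists c. (T(c,g) & ~K(c))) | ~(exists e. K(e))) & ~(forall a. T(a,a)))
Drive negations inward (¬∀x A ≡ ∃x ¬A, ¬∃x A ≡ ∀x ¬A, De Morgan for ∧/∨):
  (forall g. exists c. (T(c,g) & ~K(c))) | (forall e. ~K(e)) | (forall a. T(a,a))
All bound variables are already distinct, so no renaming is needed.
Pull the quantifiers to the front (each side's bound variable is not free in the other side):
  forall g. exists c. forall e. forall a. (T(c,g) & ~K(c) | ~K(e) | T(a,a))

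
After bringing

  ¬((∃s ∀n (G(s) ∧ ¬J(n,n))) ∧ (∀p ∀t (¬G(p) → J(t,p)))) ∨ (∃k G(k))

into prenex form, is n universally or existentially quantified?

First replace A → B with ¬A ∨ B.
  ¬((∃s ∀n (G(s) ∧ ¬J(n,n))) ∧ (∀p ∀t (¬¬G(p) ∨ J(t,p)))) ∨ (∃k G(k))
Move each ¬ inward, flipping quantifiers it crosses:
  (∀s ∃n (¬G(s) ∨ J(n,n))) ∨ (∃p ∃t (¬G(p) ∧ ¬J(t,p))) ∨ (∃k G(k))
Finally move all quantifiers to the prefix:
  ∀s ∃n ∃p ∃t ∃k (¬G(s) ∨ J(n,n) ∨ ¬G(p) ∧ ¬J(t,p) ∨ G(k))
The quantifier ∀n sits under an odd number of negations (counting the antecedent side of each →), so it flips to ∃n.

existential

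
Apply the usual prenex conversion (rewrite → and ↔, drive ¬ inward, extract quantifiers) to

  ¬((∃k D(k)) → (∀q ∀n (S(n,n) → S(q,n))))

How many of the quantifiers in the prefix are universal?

0

Eliminate → and ↔ using ¬ and ∨.
  ¬(¬(∃k D(k)) ∨ (∀q ∀n (¬S(n,n) ∨ S(q,n))))
Move each ¬ inward, flipping quantifiers it crosses:
  (∃k D(k)) ∧ (∃q ∃n (S(n,n) ∧ ¬S(q,n)))
Finally move all quantifiers to the prefix:
  ∃k ∃q ∃n (D(k) ∧ S(n,n) ∧ ¬S(q,n))
The prefix is ∃k ∃q ∃n: 0 universal, 3 existential.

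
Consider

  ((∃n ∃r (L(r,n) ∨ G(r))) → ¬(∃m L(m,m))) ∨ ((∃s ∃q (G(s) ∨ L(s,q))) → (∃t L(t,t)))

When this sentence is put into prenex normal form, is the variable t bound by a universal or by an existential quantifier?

existential

First replace A → B with ¬A ∨ B.
  ¬(∃n ∃r (L(r,n) ∨ G(r))) ∨ ¬(∃m L(m,m)) ∨ ¬(∃s ∃q (G(s) ∨ L(s,q))) ∨ (∃t L(t,t))
Move each ¬ inward, flipping quantifiers it crosses:
  (∀n ∀r (¬L(r,n) ∧ ¬G(r))) ∨ (∀m ¬L(m,m)) ∨ (∀s ∀q (¬G(s) ∧ ¬L(s,q))) ∨ (∃t L(t,t))
Finally move all quantifiers to the prefix:
  ∀n ∀r ∀m ∀s ∀q ∃t (¬L(r,n) ∧ ¬G(r) ∨ ¬L(m,m) ∨ ¬G(s) ∧ ¬L(s,q) ∨ L(t,t))
The quantifier ∃t sits under an even number of negations (counting the antecedent side of each →), so it remains existential.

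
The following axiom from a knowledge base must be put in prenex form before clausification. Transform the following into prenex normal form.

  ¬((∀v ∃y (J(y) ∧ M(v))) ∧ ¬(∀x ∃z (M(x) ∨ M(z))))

Move each ¬ inward, flipping quantifiers it crosses:
  (∃v ∀y (¬J(y) ∨ ¬M(v))) ∨ (∀x ∃z (M(x) ∨ M(z)))
All bound variables are already distinct, so no renaming is needed.
Extract every quantifier outward, since the variables are now distinct and don't occur free across branches:
  ∃v ∀y ∀x ∃z (¬J(y) ∨ ¬M(v) ∨ M(x) ∨ M(z))

∃v ∀y ∀x ∃z (¬J(y) ∨ ¬M(v) ∨ M(x) ∨ M(z))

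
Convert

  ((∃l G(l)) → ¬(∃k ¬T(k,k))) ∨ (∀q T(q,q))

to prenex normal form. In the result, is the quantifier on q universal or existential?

universal

Rewrite implications/biconditionals: A → B as ¬A ∨ B.
  ¬(∃l G(l)) ∨ ¬(∃k ¬T(k,k)) ∨ (∀q T(q,q))
Drive negations inward (¬∀x A ≡ ∃x ¬A, ¬∃x A ≡ ∀x ¬A, De Morgan for ∧/∨):
  (∀l ¬G(l)) ∨ (∀k T(k,k)) ∨ (∀q T(q,q))
All bound variables are already distinct, so no renaming is needed.
Extract every quantifier outward, since the variables are now distinct and don't occur free across branches:
  ∀l ∀k ∀q (¬G(l) ∨ T(k,k) ∨ T(q,q))
The quantifier ∀q sits under an even number of negations (counting the antecedent side of each →), so it remains universal.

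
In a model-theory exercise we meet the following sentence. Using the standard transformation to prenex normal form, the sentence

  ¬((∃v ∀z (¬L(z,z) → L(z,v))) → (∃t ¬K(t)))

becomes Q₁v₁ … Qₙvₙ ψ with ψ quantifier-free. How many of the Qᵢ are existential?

First replace A → B with ¬A ∨ B.
  ¬(¬(∃v ∀z (¬¬L(z,z) ∨ L(z,v))) ∨ (∃t ¬K(t)))
Move each ¬ inward, flipping quantifiers it crosses:
  (∃v ∀z (L(z,z) ∨ L(z,v))) ∧ (∀t K(t))
Pull the quantifiers to the front (each side's bound variable is not free in the other side):
  ∃v ∀z ∀t ((L(z,z) ∨ L(z,v)) ∧ K(t))
The prefix is ∃v ∀z ∀t: 2 universal, 1 existential.

1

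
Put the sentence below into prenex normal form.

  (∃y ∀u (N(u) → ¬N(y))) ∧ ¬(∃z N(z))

Eliminate → and ↔ using ¬ and ∨.
  (∃y ∀u (¬N(u) ∨ ¬N(y))) ∧ ¬(∃z N(z))
Drive negations inward (¬∀x A ≡ ∃x ¬A, ¬∃x A ≡ ∀x ¬A, De Morgan for ∧/∨):
  (∃y ∀u (¬N(u) ∨ ¬N(y))) ∧ (∀z ¬N(z))
All bound variables are already distinct, so no renaming is needed.
Pull the quantifiers to the front (each side's bound variable is not free in the other side):
  ∃y ∀u ∀z ((¬N(u) ∨ ¬N(y)) ∧ ¬N(z))

∃y ∀u ∀z ((¬N(u) ∨ ¬N(y)) ∧ ¬N(z))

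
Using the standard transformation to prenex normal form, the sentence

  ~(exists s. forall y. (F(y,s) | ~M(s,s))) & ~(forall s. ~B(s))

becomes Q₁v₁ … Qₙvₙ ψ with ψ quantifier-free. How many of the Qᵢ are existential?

Move each ¬ inward, flipping quantifiers it crosses:
  (forall s. exists y. (~F(y,s) & M(s,s))) & (exists s. B(s))
Give each quantifier a distinct variable: s↦v1.
  (forall s. exists y. (~F(y,s) & M(s,s))) & (exists v1. B(v1))
Pull the quantifiers to the front (each side's bound variable is not free in the other side):
  forall s. exists y. exists v1. (~F(y,s) & M(s,s) & B(v1))
The prefix is forall s exists y exists v1: 1 universal, 2 existential.

2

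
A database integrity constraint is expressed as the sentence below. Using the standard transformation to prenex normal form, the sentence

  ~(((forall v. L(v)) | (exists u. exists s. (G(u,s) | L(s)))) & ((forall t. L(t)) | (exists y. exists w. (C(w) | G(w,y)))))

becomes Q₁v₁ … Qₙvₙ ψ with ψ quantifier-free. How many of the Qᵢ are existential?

2

Move each ¬ inward, flipping quantifiers it crosses:
  (exists v. ~L(v)) & (forall u. forall s. (~G(u,s) & ~L(s))) | (exists t. ~L(t)) & (forall y. forall w. (~C(w) & ~G(w,y)))
Pull the quantifiers to the front (each side's bound variable is not free in the other side):
  exists v. forall u. forall s. exists t. forall y. forall w. (~L(v) & ~G(u,s) & ~L(s) | ~L(t) & ~C(w) & ~G(w,y))
The prefix is exists v forall u forall s exists t forall y forall w: 4 universal, 2 existential.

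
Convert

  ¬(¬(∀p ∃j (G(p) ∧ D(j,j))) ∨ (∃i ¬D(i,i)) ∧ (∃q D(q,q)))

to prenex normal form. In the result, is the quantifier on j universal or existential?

Push ¬ through the quantifiers and connectives to reach negation normal form:
  (∀p ∃j (G(p) ∧ D(j,j))) ∧ ((∀i D(i,i)) ∨ (∀q ¬D(q,q)))
Finally move all quantifiers to the prefix:
  ∀p ∃j ∀i ∀q (G(p) ∧ D(j,j) ∧ (D(i,i) ∨ ¬D(q,q)))
The quantifier ∃j sits under an even number of negations, so it remains existential.

existential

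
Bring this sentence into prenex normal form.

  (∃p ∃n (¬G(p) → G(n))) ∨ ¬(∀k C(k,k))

∃p ∃n ∃k (G(p) ∨ G(n) ∨ ¬C(k,k))

Rewrite implications/biconditionals: A → B as ¬A ∨ B.
  (∃p ∃n (¬¬G(p) ∨ G(n))) ∨ ¬(∀k C(k,k))
Drive negations inward (¬∀x A ≡ ∃x ¬A, ¬∃x A ≡ ∀x ¬A, De Morgan for ∧/∨):
  (∃p ∃n (G(p) ∨ G(n))) ∨ (∃k ¬C(k,k))
Extract every quantifier outward, since the variables are now distinct and don't occur free across branches:
  ∃p ∃n ∃k (G(p) ∨ G(n) ∨ ¬C(k,k))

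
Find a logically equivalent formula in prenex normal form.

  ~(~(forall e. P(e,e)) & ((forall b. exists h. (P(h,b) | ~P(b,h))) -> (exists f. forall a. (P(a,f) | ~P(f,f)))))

First replace A → B with ¬A ∨ B.
  ~(~(forall e. P(e,e)) & (~(forall b. exists h. (P(h,b) | ~P(b,h))) | (exists f. forall a. (P(a,f) | ~P(f,f)))))
Move each ¬ inward, flipping quantifiers it crosses:
  (forall e. P(e,e)) | (forall b. exists h. (P(h,b) | ~P(b,h))) & (forall f. exists a. (~P(a,f) & P(f,f)))
Pull the quantifiers to the front (each side's bound variable is not free in the other side):
  forall e. forall b. exists h. forall f. exists a. (P(e,e) | (P(h,b) | ~P(b,h)) & ~P(a,f) & P(f,f))

forall e. forall b. exists h. forall f. exists a. (P(e,e) | (P(h,b) | ~P(b,h)) & ~P(a,f) & P(f,f))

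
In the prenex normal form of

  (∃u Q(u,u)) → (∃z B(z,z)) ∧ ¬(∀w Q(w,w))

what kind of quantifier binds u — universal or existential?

universal

First replace A → B with ¬A ∨ B.
  ¬(∃u Q(u,u)) ∨ (∃z B(z,z)) ∧ ¬(∀w Q(w,w))
Drive negations inward (¬∀x A ≡ ∃x ¬A, ¬∃x A ≡ ∀x ¬A, De Morgan for ∧/∨):
  (∀u ¬Q(u,u)) ∨ (∃z B(z,z)) ∧ (∃w ¬Q(w,w))
Finally move all quantifiers to the prefix:
  ∀u ∃z ∃w (¬Q(u,u) ∨ B(z,z) ∧ ¬Q(w,w))
The quantifier ∃u sits under an odd number of negations (counting the antecedent side of each →), so it flips to ∀u.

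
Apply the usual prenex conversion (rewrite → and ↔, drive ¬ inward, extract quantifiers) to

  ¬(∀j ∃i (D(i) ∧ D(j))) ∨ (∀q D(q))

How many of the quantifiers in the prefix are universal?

Move each ¬ inward, flipping quantifiers it crosses:
  (∃j ∀i (¬D(i) ∨ ¬D(j))) ∨ (∀q D(q))
All bound variables are already distinct, so no renaming is needed.
Finally move all quantifiers to the prefix:
  ∃j ∀i ∀q (¬D(i) ∨ ¬D(j) ∨ D(q))
The prefix is ∃j ∀i ∀q: 2 universal, 1 existential.

2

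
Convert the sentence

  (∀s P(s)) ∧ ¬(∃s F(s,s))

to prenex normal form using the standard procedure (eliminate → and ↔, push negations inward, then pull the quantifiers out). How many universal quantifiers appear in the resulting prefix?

Move each ¬ inward, flipping quantifiers it crosses:
  (∀s P(s)) ∧ (∀s ¬F(s,s))
Standardize variables apart so no two quantifiers bind the same name: s↦w1.
  (∀s P(s)) ∧ (∀w1 ¬F(w1,w1))
Extract every quantifier outward, since the variables are now distinct and don't occur free across branches:
  ∀s ∀w1 (P(s) ∧ ¬F(w1,w1))
The prefix is ∀s ∀w1: 2 universal, 0 existential.

2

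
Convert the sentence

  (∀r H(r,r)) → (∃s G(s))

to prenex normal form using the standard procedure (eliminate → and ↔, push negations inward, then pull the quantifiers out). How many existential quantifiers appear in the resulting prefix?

Rewrite implications/biconditionals: A → B as ¬A ∨ B.
  ¬(∀r H(r,r)) ∨ (∃s G(s))
Push ¬ through the quantifiers and connectives to reach negation normal form:
  (∃r ¬H(r,r)) ∨ (∃s G(s))
Finally move all quantifiers to the prefix:
  ∃r ∃s (¬H(r,r) ∨ G(s))
The prefix is ∃r ∃s: 0 universal, 2 existential.

2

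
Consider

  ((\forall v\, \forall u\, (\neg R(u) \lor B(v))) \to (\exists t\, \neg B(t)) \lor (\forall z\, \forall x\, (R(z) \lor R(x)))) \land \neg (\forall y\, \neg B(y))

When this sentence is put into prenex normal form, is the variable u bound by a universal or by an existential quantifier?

Rewrite implications/biconditionals: A → B as ¬A ∨ B.
  (\neg (\forall v\, \forall u\, (\neg R(u) \lor B(v))) \lor (\exists t\, \neg B(t)) \lor (\forall z\, \forall x\, (R(z) \lor R(x)))) \land \neg (\forall y\, \neg B(y))
Drive negations inward (¬∀x A ≡ ∃x ¬A, ¬∃x A ≡ ∀x ¬A, De Morgan for ∧/∨):
  ((\exists v\, \exists u\, (R(u) \land \neg B(v))) \lor (\exists t\, \neg B(t)) \lor (\forall z\, \forall x\, (R(z) \lor R(x)))) \land (\exists y\, B(y))
Pull the quantifiers to the front (each side's bound variable is not free in the other side):
  \exists v\, \exists u\, \exists t\, \forall z\, \forall x\, \exists y\, ((R(u) \land \neg B(v) \lor \neg B(t) \lor R(z) \lor R(x)) \land B(y))
The quantifier \forall u sits under an odd number of negations (counting the antecedent side of each →), so it flips to \exists u.

existential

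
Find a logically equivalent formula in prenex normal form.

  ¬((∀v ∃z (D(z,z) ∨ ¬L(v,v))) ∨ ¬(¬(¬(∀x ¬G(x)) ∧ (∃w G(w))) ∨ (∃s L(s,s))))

Push ¬ through the quantifiers and connectives to reach negation normal form:
  (∃v ∀z (¬D(z,z) ∧ L(v,v))) ∧ ((∀x ¬G(x)) ∨ (∀w ¬G(w)) ∨ (∃s L(s,s)))
All bound variables are already distinct, so no renaming is needed.
Pull the quantifiers to the front (each side's bound variable is not free in the other side):
  ∃v ∀z ∀x ∀w ∃s (¬D(z,z) ∧ L(v,v) ∧ (¬G(x) ∨ ¬G(w) ∨ L(s,s)))

∃v ∀z ∀x ∀w ∃s (¬D(z,z) ∧ L(v,v) ∧ (¬G(x) ∨ ¬G(w) ∨ L(s,s)))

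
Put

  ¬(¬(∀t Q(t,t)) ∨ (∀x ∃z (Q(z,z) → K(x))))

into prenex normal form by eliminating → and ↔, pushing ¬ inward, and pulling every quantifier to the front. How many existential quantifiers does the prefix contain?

First replace A → B with ¬A ∨ B.
  ¬(¬(∀t Q(t,t)) ∨ (∀x ∃z (¬Q(z,z) ∨ K(x))))
Push ¬ through the quantifiers and connectives to reach negation normal form:
  (∀t Q(t,t)) ∧ (∃x ∀z (Q(z,z) ∧ ¬K(x)))
All bound variables are already distinct, so no renaming is needed.
Finally move all quantifiers to the prefix:
  ∀t ∃x ∀z (Q(t,t) ∧ Q(z,z) ∧ ¬K(x))
The prefix is ∀t ∃x ∀z: 2 universal, 1 existential.

1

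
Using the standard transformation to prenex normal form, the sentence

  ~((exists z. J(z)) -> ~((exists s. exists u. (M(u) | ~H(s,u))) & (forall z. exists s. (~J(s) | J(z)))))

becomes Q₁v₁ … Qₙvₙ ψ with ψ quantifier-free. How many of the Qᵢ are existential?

4

Eliminate → and ↔ using ¬ and ∨.
  ~(~(exists z. J(z)) | ~((exists s. exists u. (M(u) | ~H(s,u))) & (forall z. exists s. (~J(s) | J(z)))))
Push ¬ through the quantifiers and connectives to reach negation normal form:
  (exists z. J(z)) & (exists s. exists u. (M(u) | ~H(s,u))) & (forall z. exists s. (~J(s) | J(z)))
Standardize variables apart so no two quantifiers bind the same name: z↦v1, s↦p.
  (exists z. J(z)) & (exists s. exists u. (M(u) | ~H(s,u))) & (forall v1. exists p. (~J(p) | J(v1)))
Extract every quantifier outward, since the variables are now distinct and don't occur free across branches:
  exists z. exists s. exists u. forall v1. exists p. (J(z) & (M(u) | ~H(s,u)) & (~J(p) | J(v1)))
The prefix is exists z exists s exists u forall v1 exists p: 1 universal, 4 existential.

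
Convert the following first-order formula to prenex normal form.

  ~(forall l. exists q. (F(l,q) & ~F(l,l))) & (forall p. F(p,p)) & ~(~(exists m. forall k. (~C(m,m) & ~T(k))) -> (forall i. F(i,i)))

exists l. forall q. forall p. forall m. exists k. exists i. ((~F(l,q) | F(l,l)) & F(p,p) & (C(m,m) | T(k)) & ~F(i,i))

Rewrite implications/biconditionals: A → B as ¬A ∨ B.
  ~(forall l. exists q. (F(l,q) & ~F(l,l))) & (forall p. F(p,p)) & ~(~~(exists m. forall k. (~C(m,m) & ~T(k))) | (forall i. F(i,i)))
Drive negations inward (¬∀x A ≡ ∃x ¬A, ¬∃x A ≡ ∀x ¬A, De Morgan for ∧/∨):
  (exists l. forall q. (~F(l,q) | F(l,l))) & (forall p. F(p,p)) & (forall m. exists k. (C(m,m) | T(k))) & (exists i. ~F(i,i))
All bound variables are already distinct, so no renaming is needed.
Finally move all quantifiers to the prefix:
  exists l. forall q. forall p. forall m. exists k. exists i. ((~F(l,q) | F(l,l)) & F(p,p) & (C(m,m) | T(k)) & ~F(i,i))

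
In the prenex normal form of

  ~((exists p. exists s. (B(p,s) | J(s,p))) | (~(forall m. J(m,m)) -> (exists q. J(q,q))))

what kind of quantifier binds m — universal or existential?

existential

First replace A → B with ¬A ∨ B.
  ~((exists p. exists s. (B(p,s) | J(s,p))) | ~~(forall m. J(m,m)) | (exists q. J(q,q)))
Push ¬ through the quantifiers and connectives to reach negation normal form:
  (forall p. forall s. (~B(p,s) & ~J(s,p))) & (exists m. ~J(m,m)) & (forall q. ~J(q,q))
All bound variables are already distinct, so no renaming is needed.
Extract every quantifier outward, since the variables are now distinct and don't occur free across branches:
  forall p. forall s. exists m. forall q. (~B(p,s) & ~J(s,p) & ~J(m,m) & ~J(q,q))
The quantifier forall m sits under an odd number of negations (counting the antecedent side of each →), so it flips to exists m.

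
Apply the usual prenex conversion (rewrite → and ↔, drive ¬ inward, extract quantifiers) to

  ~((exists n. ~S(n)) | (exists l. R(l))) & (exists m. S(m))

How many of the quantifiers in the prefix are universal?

Drive negations inward (¬∀x A ≡ ∃x ¬A, ¬∃x A ≡ ∀x ¬A, De Morgan for ∧/∨):
  (forall n. S(n)) & (forall l. ~R(l)) & (exists m. S(m))
Pull the quantifiers to the front (each side's bound variable is not free in the other side):
  forall n. forall l. exists m. (S(n) & ~R(l) & S(m))
The prefix is forall n forall l exists m: 2 universal, 1 existential.

2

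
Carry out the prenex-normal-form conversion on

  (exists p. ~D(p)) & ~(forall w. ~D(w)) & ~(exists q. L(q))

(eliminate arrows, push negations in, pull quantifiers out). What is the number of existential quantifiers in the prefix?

Drive negations inward (¬∀x A ≡ ∃x ¬A, ¬∃x A ≡ ∀x ¬A, De Morgan for ∧/∨):
  (exists p. ~D(p)) & (exists w. D(w)) & (forall q. ~L(q))
Extract every quantifier outward, since the variables are now distinct and don't occur free across branches:
  exists p. exists w. forall q. (~D(p) & D(w) & ~L(q))
The prefix is exists p exists w forall q: 1 universal, 2 existential.

2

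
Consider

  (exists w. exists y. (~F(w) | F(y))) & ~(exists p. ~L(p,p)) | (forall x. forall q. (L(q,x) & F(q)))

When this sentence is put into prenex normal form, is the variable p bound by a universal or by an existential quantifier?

universal

Drive negations inward (¬∀x A ≡ ∃x ¬A, ¬∃x A ≡ ∀x ¬A, De Morgan for ∧/∨):
  (exists w. exists y. (~F(w) | F(y))) & (forall p. L(p,p)) | (forall x. forall q. (L(q,x) & F(q)))
All bound variables are already distinct, so no renaming is needed.
Pull the quantifiers to the front (each side's bound variable is not free in the other side):
  exists w. exists y. forall p. forall x. forall q. ((~F(w) | F(y)) & L(p,p) | L(q,x) & F(q))
The quantifier exists p sits under an odd number of negations, so it flips to forall p.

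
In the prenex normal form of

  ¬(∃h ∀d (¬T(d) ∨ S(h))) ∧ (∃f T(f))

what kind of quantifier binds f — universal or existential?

existential

Drive negations inward (¬∀x A ≡ ∃x ¬A, ¬∃x A ≡ ∀x ¬A, De Morgan for ∧/∨):
  (∀h ∃d (T(d) ∧ ¬S(h))) ∧ (∃f T(f))
Finally move all quantifiers to the prefix:
  ∀h ∃d ∃f (T(d) ∧ ¬S(h) ∧ T(f))
The quantifier ∃f sits under an even number of negations, so it remains existential.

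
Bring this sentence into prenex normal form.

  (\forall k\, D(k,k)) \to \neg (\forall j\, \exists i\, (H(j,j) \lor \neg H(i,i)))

First replace A → B with ¬A ∨ B.
  \neg (\forall k\, D(k,k)) \lor \neg (\forall j\, \exists i\, (H(j,j) \lor \neg H(i,i)))
Drive negations inward (¬∀x A ≡ ∃x ¬A, ¬∃x A ≡ ∀x ¬A, De Morgan for ∧/∨):
  (\exists k\, \neg D(k,k)) \lor (\exists j\, \forall i\, (\neg H(j,j) \land H(i,i)))
All bound variables are already distinct, so no renaming is needed.
Pull the quantifiers to the front (each side's bound variable is not free in the other side):
  \exists k\, \exists j\, \forall i\, (\neg D(k,k) \lor \neg H(j,j) \land H(i,i))

\exists k\, \exists j\, \forall i\, (\neg D(k,k) \lor \neg H(j,j) \land H(i,i))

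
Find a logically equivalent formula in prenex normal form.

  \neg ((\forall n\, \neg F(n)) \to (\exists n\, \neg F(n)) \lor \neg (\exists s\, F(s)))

Rewrite implications/biconditionals: A → B as ¬A ∨ B.
  \neg (\neg (\forall n\, \neg F(n)) \lor (\exists n\, \neg F(n)) \lor \neg (\exists s\, F(s)))
Push ¬ through the quantifiers and connectives to reach negation normal form:
  (\forall n\, \neg F(n)) \land (\forall n\, F(n)) \land (\exists s\, F(s))
Standardize variables apart so no two quantifiers bind the same name: n↦q.
  (\forall n\, \neg F(n)) \land (\forall q\, F(q)) \land (\exists s\, F(s))
Pull the quantifiers to the front (each side's bound variable is not free in the other side):
  \forall n\, \forall q\, \exists s\, (\neg F(n) \land F(q) \land F(s))

\forall n\, \forall q\, \exists s\, (\neg F(n) \land F(q) \land F(s))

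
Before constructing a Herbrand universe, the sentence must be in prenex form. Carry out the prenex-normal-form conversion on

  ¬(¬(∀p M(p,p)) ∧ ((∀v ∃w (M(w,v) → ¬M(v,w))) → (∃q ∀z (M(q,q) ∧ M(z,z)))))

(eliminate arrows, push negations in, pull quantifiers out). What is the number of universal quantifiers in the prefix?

3

Eliminate → and ↔ using ¬ and ∨.
  ¬(¬(∀p M(p,p)) ∧ (¬(∀v ∃w (¬M(w,v) ∨ ¬M(v,w))) ∨ (∃q ∀z (M(q,q) ∧ M(z,z)))))
Drive negations inward (¬∀x A ≡ ∃x ¬A, ¬∃x A ≡ ∀x ¬A, De Morgan for ∧/∨):
  (∀p M(p,p)) ∨ (∀v ∃w (¬M(w,v) ∨ ¬M(v,w))) ∧ (∀q ∃z (¬M(q,q) ∨ ¬M(z,z)))
All bound variables are already distinct, so no renaming is needed.
Extract every quantifier outward, since the variables are now distinct and don't occur free across branches:
  ∀p ∀v ∃w ∀q ∃z (M(p,p) ∨ (¬M(w,v) ∨ ¬M(v,w)) ∧ (¬M(q,q) ∨ ¬M(z,z)))
The prefix is ∀p ∀v ∃w ∀q ∃z: 3 universal, 2 existential.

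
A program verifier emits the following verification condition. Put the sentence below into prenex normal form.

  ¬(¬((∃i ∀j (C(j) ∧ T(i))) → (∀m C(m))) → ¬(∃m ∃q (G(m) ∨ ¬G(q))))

∃i ∀j ∃m ∃x ∃q (C(j) ∧ T(i) ∧ ¬C(m) ∧ (G(x) ∨ ¬G(q)))

Eliminate → and ↔ using ¬ and ∨.
  ¬(¬¬(¬(∃i ∀j (C(j) ∧ T(i))) ∨ (∀m C(m))) ∨ ¬(∃m ∃q (G(m) ∨ ¬G(q))))
Move each ¬ inward, flipping quantifiers it crosses:
  (∃i ∀j (C(j) ∧ T(i))) ∧ (∃m ¬C(m)) ∧ (∃m ∃q (G(m) ∨ ¬G(q)))
Give each quantifier a distinct variable: m↦x.
  (∃i ∀j (C(j) ∧ T(i))) ∧ (∃m ¬C(m)) ∧ (∃x ∃q (G(x) ∨ ¬G(q)))
Finally move all quantifiers to the prefix:
  ∃i ∀j ∃m ∃x ∃q (C(j) ∧ T(i) ∧ ¬C(m) ∧ (G(x) ∨ ¬G(q)))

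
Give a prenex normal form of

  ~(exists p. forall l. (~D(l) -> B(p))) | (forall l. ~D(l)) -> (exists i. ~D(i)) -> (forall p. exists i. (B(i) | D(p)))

Eliminate → and ↔ using ¬ and ∨.
  ~(~(exists p. forall l. (~~D(l) | B(p))) | (forall l. ~D(l))) | ~(exists i. ~D(i)) | (forall p. exists i. (B(i) | D(p)))
Drive negations inward (¬∀x A ≡ ∃x ¬A, ¬∃x A ≡ ∀x ¬A, De Morgan for ∧/∨):
  (exists p. forall l. (D(l) | B(p))) & (exists l. D(l)) | (forall i. D(i)) | (forall p. exists i. (B(i) | D(p)))
Standardize variables apart so no two quantifiers bind the same name: l↦z, p↦v, i↦v1.
  (exists p. forall l. (D(l) | B(p))) & (exists z. D(z)) | (forall i. D(i)) | (forall v. exists v1. (B(v1) | D(v)))
Pull the quantifiers to the front (each side's bound variable is not free in the other side):
  exists p. forall l. exists z. forall i. forall v. exists v1. ((D(l) | B(p)) & D(z) | D(i) | B(v1) | D(v))

exists p. forall l. exists z. forall i. forall v. exists v1. ((D(l) | B(p)) & D(z) | D(i) | B(v1) | D(v))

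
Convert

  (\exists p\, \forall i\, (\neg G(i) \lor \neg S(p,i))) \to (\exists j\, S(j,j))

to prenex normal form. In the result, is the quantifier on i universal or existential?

existential

Rewrite implications/biconditionals: A → B as ¬A ∨ B.
  \neg (\exists p\, \forall i\, (\neg G(i) \lor \neg S(p,i))) \lor (\exists j\, S(j,j))
Move each ¬ inward, flipping quantifiers it crosses:
  (\forall p\, \exists i\, (G(i) \land S(p,i))) \lor (\exists j\, S(j,j))
All bound variables are already distinct, so no renaming is needed.
Pull the quantifiers to the front (each side's bound variable is not free in the other side):
  \forall p\, \exists i\, \exists j\, (G(i) \land S(p,i) \lor S(j,j))
The quantifier \forall i sits under an odd number of negations (counting the antecedent side of each →), so it flips to \exists i.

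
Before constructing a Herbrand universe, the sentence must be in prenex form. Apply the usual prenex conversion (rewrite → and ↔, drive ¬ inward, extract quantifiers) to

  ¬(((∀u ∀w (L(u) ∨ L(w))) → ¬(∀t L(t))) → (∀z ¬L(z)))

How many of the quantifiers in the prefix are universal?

0

First replace A → B with ¬A ∨ B.
  ¬(¬(¬(∀u ∀w (L(u) ∨ L(w))) ∨ ¬(∀t L(t))) ∨ (∀z ¬L(z)))
Drive negations inward (¬∀x A ≡ ∃x ¬A, ¬∃x A ≡ ∀x ¬A, De Morgan for ∧/∨):
  ((∃u ∃w (¬L(u) ∧ ¬L(w))) ∨ (∃t ¬L(t))) ∧ (∃z L(z))
All bound variables are already distinct, so no renaming is needed.
Extract every quantifier outward, since the variables are now distinct and don't occur free across branches:
  ∃u ∃w ∃t ∃z ((¬L(u) ∧ ¬L(w) ∨ ¬L(t)) ∧ L(z))
The prefix is ∃u ∃w ∃t ∃z: 0 universal, 4 existential.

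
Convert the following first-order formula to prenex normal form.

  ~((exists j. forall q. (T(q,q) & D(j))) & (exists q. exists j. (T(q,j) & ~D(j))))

Move each ¬ inward, flipping quantifiers it crosses:
  (forall j. exists q. (~T(q,q) | ~D(j))) | (forall q. forall j. (~T(q,j) | D(j)))
Rename bound variables to avoid capture: q↦w, j↦z.
  (forall j. exists q. (~T(q,q) | ~D(j))) | (forall w. forall z. (~T(w,z) | D(z)))
Finally move all quantifiers to the prefix:
  forall j. exists q. forall w. forall z. (~T(q,q) | ~D(j) | ~T(w,z) | D(z))

forall j. exists q. forall w. forall z. (~T(q,q) | ~D(j) | ~T(w,z) | D(z))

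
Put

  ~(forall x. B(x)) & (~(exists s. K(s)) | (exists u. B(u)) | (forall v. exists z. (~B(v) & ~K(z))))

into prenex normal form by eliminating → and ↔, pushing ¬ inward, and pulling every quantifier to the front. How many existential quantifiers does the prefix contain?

Drive negations inward (¬∀x A ≡ ∃x ¬A, ¬∃x A ≡ ∀x ¬A, De Morgan for ∧/∨):
  (exists x. ~B(x)) & ((forall s. ~K(s)) | (exists u. B(u)) | (forall v. exists z. (~B(v) & ~K(z))))
All bound variables are already distinct, so no renaming is needed.
Extract every quantifier outward, since the variables are now distinct and don't occur free across branches:
  exists x. forall s. exists u. forall v. exists z. (~B(x) & (~K(s) | B(u) | ~B(v) & ~K(z)))
The prefix is exists x forall s exists u forall v exists z: 2 universal, 3 existential.

3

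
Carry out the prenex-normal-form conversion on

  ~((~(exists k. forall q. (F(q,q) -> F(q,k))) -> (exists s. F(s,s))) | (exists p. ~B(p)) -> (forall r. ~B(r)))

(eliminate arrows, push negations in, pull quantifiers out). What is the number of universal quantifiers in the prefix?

Rewrite implications/biconditionals: A → B as ¬A ∨ B.
  ~(~(~~(exists k. forall q. (~F(q,q) | F(q,k))) | (exists s. F(s,s)) | (exists p. ~B(p))) | (forall r. ~B(r)))
Move each ¬ inward, flipping quantifiers it crosses:
  ((exists k. forall q. (~F(q,q) | F(q,k))) | (exists s. F(s,s)) | (exists p. ~B(p))) & (exists r. B(r))
All bound variables are already distinct, so no renaming is needed.
Finally move all quantifiers to the prefix:
  exists k. forall q. exists s. exists p. exists r. ((~F(q,q) | F(q,k) | F(s,s) | ~B(p)) & B(r))
The prefix is exists k forall q exists s exists p exists r: 1 universal, 4 existential.

1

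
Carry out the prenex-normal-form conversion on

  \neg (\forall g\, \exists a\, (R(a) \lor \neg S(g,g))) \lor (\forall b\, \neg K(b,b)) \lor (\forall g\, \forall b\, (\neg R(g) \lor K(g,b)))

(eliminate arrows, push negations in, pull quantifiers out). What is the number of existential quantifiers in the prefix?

1

Move each ¬ inward, flipping quantifiers it crosses:
  (\exists g\, \forall a\, (\neg R(a) \land S(g,g))) \lor (\forall b\, \neg K(b,b)) \lor (\forall g\, \forall b\, (\neg R(g) \lor K(g,b)))
Rename bound variables to avoid capture: g↦q, b↦p.
  (\exists g\, \forall a\, (\neg R(a) \land S(g,g))) \lor (\forall b\, \neg K(b,b)) \lor (\forall q\, \forall p\, (\neg R(q) \lor K(q,p)))
Pull the quantifiers to the front (each side's bound variable is not free in the other side):
  \exists g\, \forall a\, \forall b\, \forall q\, \forall p\, (\neg R(a) \land S(g,g) \lor \neg K(b,b) \lor \neg R(q) \lor K(q,p))
The prefix is \exists g \forall a \forall b \forall q \forall p: 4 universal, 1 existential.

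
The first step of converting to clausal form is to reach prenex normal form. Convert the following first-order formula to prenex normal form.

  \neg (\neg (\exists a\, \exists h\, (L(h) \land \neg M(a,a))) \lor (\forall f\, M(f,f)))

\exists a\, \exists h\, \exists f\, (L(h) \land \neg M(a,a) \land \neg M(f,f))

Push ¬ through the quantifiers and connectives to reach negation normal form:
  (\exists a\, \exists h\, (L(h) \land \neg M(a,a))) \land (\exists f\, \neg M(f,f))
Pull the quantifiers to the front (each side's bound variable is not free in the other side):
  \exists a\, \exists h\, \exists f\, (L(h) \land \neg M(a,a) \land \neg M(f,f))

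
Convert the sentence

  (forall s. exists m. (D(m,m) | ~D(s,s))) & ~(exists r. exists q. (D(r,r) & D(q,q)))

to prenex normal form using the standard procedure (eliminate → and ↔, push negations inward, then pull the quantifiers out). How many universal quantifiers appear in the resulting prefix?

3

Drive negations inward (¬∀x A ≡ ∃x ¬A, ¬∃x A ≡ ∀x ¬A, De Morgan for ∧/∨):
  (forall s. exists m. (D(m,m) | ~D(s,s))) & (forall r. forall q. (~D(r,r) | ~D(q,q)))
Pull the quantifiers to the front (each side's bound variable is not free in the other side):
  forall s. exists m. forall r. forall q. ((D(m,m) | ~D(s,s)) & (~D(r,r) | ~D(q,q)))
The prefix is forall s exists m forall r forall q: 3 universal, 1 existential.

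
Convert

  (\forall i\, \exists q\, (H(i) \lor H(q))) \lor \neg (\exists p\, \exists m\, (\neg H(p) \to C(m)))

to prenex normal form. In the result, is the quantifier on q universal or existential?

Eliminate → and ↔ using ¬ and ∨.
  (\forall i\, \exists q\, (H(i) \lor H(q))) \lor \neg (\exists p\, \exists m\, (\neg \neg H(p) \lor C(m)))
Move each ¬ inward, flipping quantifiers it crosses:
  (\forall i\, \exists q\, (H(i) \lor H(q))) \lor (\forall p\, \forall m\, (\neg H(p) \land \neg C(m)))
All bound variables are already distinct, so no renaming is needed.
Extract every quantifier outward, since the variables are now distinct and don't occur free across branches:
  \forall i\, \exists q\, \forall p\, \forall m\, (H(i) \lor H(q) \lor \neg H(p) \land \neg C(m))
The quantifier \exists q sits under an even number of negations (counting the antecedent side of each →), so it remains existential.

existential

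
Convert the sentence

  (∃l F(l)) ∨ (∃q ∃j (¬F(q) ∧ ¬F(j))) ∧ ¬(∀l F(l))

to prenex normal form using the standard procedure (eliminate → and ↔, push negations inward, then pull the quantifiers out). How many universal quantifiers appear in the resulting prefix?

Drive negations inward (¬∀x A ≡ ∃x ¬A, ¬∃x A ≡ ∀x ¬A, De Morgan for ∧/∨):
  (∃l F(l)) ∨ (∃q ∃j (¬F(q) ∧ ¬F(j))) ∧ (∃l ¬F(l))
Rename bound variables to avoid capture: l↦b.
  (∃l F(l)) ∨ (∃q ∃j (¬F(q) ∧ ¬F(j))) ∧ (∃b ¬F(b))
Pull the quantifiers to the front (each side's bound variable is not free in the other side):
  ∃l ∃q ∃j ∃b (F(l) ∨ ¬F(q) ∧ ¬F(j) ∧ ¬F(b))
The prefix is ∃l ∃q ∃j ∃b: 0 universal, 4 existential.

0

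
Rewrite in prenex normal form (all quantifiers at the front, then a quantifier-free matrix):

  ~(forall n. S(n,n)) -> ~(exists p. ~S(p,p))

First replace A → B with ¬A ∨ B.
  ~~(forall n. S(n,n)) | ~(exists p. ~S(p,p))
Push ¬ through the quantifiers and connectives to reach negation normal form:
  (forall n. S(n,n)) | (forall p. S(p,p))
Extract every quantifier outward, since the variables are now distinct and don't occur free across branches:
  forall n. forall p. (S(n,n) | S(p,p))

forall n. forall p. (S(n,n) | S(p,p))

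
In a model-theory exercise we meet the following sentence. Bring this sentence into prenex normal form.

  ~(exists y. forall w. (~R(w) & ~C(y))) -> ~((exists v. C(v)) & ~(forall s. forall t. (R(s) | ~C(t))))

exists y. forall w. forall v. forall s. forall t. (~R(w) & ~C(y) | ~C(v) | R(s) | ~C(t))

Eliminate → and ↔ using ¬ and ∨.
  ~~(exists y. forall w. (~R(w) & ~C(y))) | ~((exists v. C(v)) & ~(forall s. forall t. (R(s) | ~C(t))))
Drive negations inward (¬∀x A ≡ ∃x ¬A, ¬∃x A ≡ ∀x ¬A, De Morgan for ∧/∨):
  (exists y. forall w. (~R(w) & ~C(y))) | (forall v. ~C(v)) | (forall s. forall t. (R(s) | ~C(t)))
Pull the quantifiers to the front (each side's bound variable is not free in the other side):
  exists y. forall w. forall v. forall s. forall t. (~R(w) & ~C(y) | ~C(v) | R(s) | ~C(t))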